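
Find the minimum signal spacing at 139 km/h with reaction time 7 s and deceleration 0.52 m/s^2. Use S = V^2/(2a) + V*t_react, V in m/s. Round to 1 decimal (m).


V = 139 / 3.6 = 38.6111 m/s
Braking distance = 38.6111^2 / (2*0.52) = 1433.4788 m
Sighting distance = 38.6111 * 7 = 270.2778 m
S = 1433.4788 + 270.2778 = 1703.8 m

1703.8


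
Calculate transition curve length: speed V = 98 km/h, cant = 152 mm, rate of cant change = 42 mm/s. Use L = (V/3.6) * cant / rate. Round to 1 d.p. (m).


Convert speed: V = 98 / 3.6 = 27.2222 m/s
L = 27.2222 * 152 / 42
L = 4137.7778 / 42
L = 98.5 m

98.5


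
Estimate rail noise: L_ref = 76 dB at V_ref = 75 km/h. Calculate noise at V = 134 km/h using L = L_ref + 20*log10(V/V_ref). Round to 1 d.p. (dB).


V/V_ref = 134 / 75 = 1.786667
log10(1.786667) = 0.252044
20 * 0.252044 = 5.0409
L = 76 + 5.0409 = 81.0 dB

81.0


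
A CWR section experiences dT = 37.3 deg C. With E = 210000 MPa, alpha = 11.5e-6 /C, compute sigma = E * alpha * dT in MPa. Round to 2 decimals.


sigma = E * alpha * dT
sigma = 210000 * 11.5e-6 * 37.3
sigma = 2.415 * 37.3
sigma = 90.08 MPa

90.08


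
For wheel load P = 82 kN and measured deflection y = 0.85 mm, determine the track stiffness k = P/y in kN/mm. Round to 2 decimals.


Track stiffness k = P / y
k = 82 / 0.85
k = 96.47 kN/mm

96.47


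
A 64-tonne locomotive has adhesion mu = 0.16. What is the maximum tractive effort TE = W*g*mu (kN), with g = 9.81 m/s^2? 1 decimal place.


TE_max = W * g * mu
TE_max = 64 * 9.81 * 0.16
TE_max = 627.84 * 0.16
TE_max = 100.5 kN

100.5


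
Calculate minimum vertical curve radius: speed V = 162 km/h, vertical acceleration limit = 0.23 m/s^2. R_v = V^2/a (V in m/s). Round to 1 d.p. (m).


Convert speed: V = 162 / 3.6 = 45.0 m/s
V^2 = 2025.0 m^2/s^2
R_v = 2025.0 / 0.23
R_v = 8804.3 m

8804.3


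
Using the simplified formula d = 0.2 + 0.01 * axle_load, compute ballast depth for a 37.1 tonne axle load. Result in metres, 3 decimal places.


d = 0.2 + 0.01 * 37.1
d = 0.2 + 0.371
d = 0.571 m

0.571


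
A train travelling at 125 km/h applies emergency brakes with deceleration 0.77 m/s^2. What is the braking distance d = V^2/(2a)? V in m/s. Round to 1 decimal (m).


Convert speed: V = 125 / 3.6 = 34.7222 m/s
V^2 = 1205.6327
d = 1205.6327 / (2 * 0.77)
d = 1205.6327 / 1.54
d = 782.9 m

782.9


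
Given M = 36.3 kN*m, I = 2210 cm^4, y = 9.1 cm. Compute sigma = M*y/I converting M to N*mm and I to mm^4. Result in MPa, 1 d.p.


Convert units:
M = 36.3 kN*m = 36300000 N*mm
y = 9.1 cm = 91 mm
I = 2210 cm^4 = 22100000 mm^4
sigma = 36300000 * 91 / 22100000
sigma = 149.5 MPa

149.5


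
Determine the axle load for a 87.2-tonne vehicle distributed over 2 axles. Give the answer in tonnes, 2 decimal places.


Load per axle = total weight / number of axles
Load = 87.2 / 2
Load = 43.60 tonnes

43.60


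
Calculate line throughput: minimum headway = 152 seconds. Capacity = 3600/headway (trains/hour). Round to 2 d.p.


Capacity = 3600 / headway
Capacity = 3600 / 152
Capacity = 23.68 trains/hour

23.68


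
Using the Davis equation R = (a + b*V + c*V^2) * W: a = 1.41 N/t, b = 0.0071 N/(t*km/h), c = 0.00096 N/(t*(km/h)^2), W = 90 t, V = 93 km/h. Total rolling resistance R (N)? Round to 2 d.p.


b*V = 0.0071 * 93 = 0.6603
c*V^2 = 0.00096 * 8649 = 8.30304
R_per_t = 1.41 + 0.6603 + 8.30304 = 10.37334 N/t
R_total = 10.37334 * 90 = 933.60 N

933.60


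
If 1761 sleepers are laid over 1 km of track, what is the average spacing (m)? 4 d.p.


Spacing = 1000 m / number of sleepers
Spacing = 1000 / 1761
Spacing = 0.5679 m

0.5679


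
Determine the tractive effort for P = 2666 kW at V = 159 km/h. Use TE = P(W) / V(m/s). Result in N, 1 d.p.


Convert: P = 2666 kW = 2666000 W
V = 159 / 3.6 = 44.1667 m/s
TE = 2666000 / 44.1667
TE = 60362.3 N

60362.3


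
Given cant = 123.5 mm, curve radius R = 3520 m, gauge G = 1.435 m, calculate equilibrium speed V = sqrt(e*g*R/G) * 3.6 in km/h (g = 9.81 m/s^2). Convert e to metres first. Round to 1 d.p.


Convert cant: e = 123.5 mm = 0.1235 m
V_ms = sqrt(0.1235 * 9.81 * 3520 / 1.435)
V_ms = sqrt(2971.84892) = 54.5147 m/s
V = 54.5147 * 3.6 = 196.3 km/h

196.3


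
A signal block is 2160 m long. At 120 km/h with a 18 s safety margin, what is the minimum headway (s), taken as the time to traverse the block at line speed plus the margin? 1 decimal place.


V = 120 / 3.6 = 33.3333 m/s
Block traversal time = 2160 / 33.3333 = 64.8 s
Headway = 64.8 + 18
Headway = 82.8 s

82.8


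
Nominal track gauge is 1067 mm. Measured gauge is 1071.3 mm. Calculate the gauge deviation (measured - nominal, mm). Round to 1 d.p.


Deviation = measured - nominal
Deviation = 1071.3 - 1067
Deviation = 4.3 mm

4.3


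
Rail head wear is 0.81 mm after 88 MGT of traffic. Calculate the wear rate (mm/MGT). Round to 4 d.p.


Wear rate = total wear / cumulative tonnage
Rate = 0.81 / 88
Rate = 0.0092 mm/MGT

0.0092


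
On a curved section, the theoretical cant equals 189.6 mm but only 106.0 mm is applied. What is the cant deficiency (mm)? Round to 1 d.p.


Cant deficiency = equilibrium cant - actual cant
CD = 189.6 - 106.0
CD = 83.6 mm

83.6


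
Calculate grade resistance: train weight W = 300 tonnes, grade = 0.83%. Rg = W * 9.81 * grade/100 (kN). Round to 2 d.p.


Rg = W * 9.81 * grade / 100
Rg = 300 * 9.81 * 0.83 / 100
Rg = 2943.0 * 0.0083
Rg = 24.43 kN

24.43


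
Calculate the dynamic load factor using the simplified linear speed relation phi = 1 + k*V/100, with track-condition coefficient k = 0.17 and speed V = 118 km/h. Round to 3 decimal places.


phi = 1 + k * V / 100
phi = 1 + 0.17 * 118 / 100
phi = 1 + 0.2006
phi = 1.201

1.201


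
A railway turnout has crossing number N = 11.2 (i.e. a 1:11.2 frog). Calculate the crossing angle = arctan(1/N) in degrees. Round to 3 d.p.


1/N = 1/11.2 = 0.089286
angle = arctan(0.089286) = 0.08905 rad
angle = 0.08905 * 180/pi = 5.102 degrees

5.102


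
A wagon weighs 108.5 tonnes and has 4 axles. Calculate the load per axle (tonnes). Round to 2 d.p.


Load per axle = total weight / number of axles
Load = 108.5 / 4
Load = 27.13 tonnes

27.13


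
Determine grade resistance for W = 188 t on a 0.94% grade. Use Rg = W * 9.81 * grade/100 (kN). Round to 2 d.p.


Rg = W * 9.81 * grade / 100
Rg = 188 * 9.81 * 0.94 / 100
Rg = 1844.28 * 0.0094
Rg = 17.34 kN

17.34


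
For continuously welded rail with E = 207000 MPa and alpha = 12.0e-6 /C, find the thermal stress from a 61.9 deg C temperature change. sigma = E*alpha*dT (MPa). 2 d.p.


sigma = E * alpha * dT
sigma = 207000 * 12.0e-6 * 61.9
sigma = 2.484 * 61.9
sigma = 153.76 MPa

153.76


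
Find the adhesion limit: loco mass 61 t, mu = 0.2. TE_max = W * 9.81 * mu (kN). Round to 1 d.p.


TE_max = W * g * mu
TE_max = 61 * 9.81 * 0.2
TE_max = 598.41 * 0.2
TE_max = 119.7 kN

119.7


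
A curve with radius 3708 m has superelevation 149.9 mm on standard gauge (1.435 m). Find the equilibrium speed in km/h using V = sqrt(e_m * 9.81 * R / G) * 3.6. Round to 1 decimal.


Convert cant: e = 149.9 mm = 0.1499 m
V_ms = sqrt(0.1499 * 9.81 * 3708 / 1.435)
V_ms = sqrt(3799.780106) = 61.6424 m/s
V = 61.6424 * 3.6 = 221.9 km/h

221.9


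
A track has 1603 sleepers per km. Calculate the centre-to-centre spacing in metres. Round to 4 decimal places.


Spacing = 1000 m / number of sleepers
Spacing = 1000 / 1603
Spacing = 0.6238 m

0.6238


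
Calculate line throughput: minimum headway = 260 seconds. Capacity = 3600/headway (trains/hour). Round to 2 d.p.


Capacity = 3600 / headway
Capacity = 3600 / 260
Capacity = 13.85 trains/hour

13.85


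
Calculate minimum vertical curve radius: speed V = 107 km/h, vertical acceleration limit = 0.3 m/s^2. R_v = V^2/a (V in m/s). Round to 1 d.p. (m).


Convert speed: V = 107 / 3.6 = 29.7222 m/s
V^2 = 883.4105 m^2/s^2
R_v = 883.4105 / 0.3
R_v = 2944.7 m

2944.7


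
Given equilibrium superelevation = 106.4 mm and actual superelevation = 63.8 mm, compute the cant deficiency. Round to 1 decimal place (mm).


Cant deficiency = equilibrium cant - actual cant
CD = 106.4 - 63.8
CD = 42.6 mm

42.6


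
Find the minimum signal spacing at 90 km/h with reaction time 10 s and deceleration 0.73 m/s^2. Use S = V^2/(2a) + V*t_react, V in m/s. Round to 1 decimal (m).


V = 90 / 3.6 = 25.0 m/s
Braking distance = 25.0^2 / (2*0.73) = 428.0822 m
Sighting distance = 25.0 * 10 = 250.0 m
S = 428.0822 + 250.0 = 678.1 m

678.1


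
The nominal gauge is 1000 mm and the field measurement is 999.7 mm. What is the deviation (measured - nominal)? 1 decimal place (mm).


Deviation = measured - nominal
Deviation = 999.7 - 1000
Deviation = -0.3 mm

-0.3


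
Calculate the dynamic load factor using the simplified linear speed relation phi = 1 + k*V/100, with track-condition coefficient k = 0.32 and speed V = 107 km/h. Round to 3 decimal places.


phi = 1 + k * V / 100
phi = 1 + 0.32 * 107 / 100
phi = 1 + 0.3424
phi = 1.342

1.342


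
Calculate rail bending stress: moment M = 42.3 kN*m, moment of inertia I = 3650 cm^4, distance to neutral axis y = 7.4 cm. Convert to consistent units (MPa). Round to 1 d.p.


Convert units:
M = 42.3 kN*m = 42300000 N*mm
y = 7.4 cm = 74 mm
I = 3650 cm^4 = 36500000 mm^4
sigma = 42300000 * 74 / 36500000
sigma = 85.8 MPa

85.8


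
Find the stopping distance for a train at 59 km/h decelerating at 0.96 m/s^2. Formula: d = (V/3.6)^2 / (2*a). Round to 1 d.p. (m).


Convert speed: V = 59 / 3.6 = 16.3889 m/s
V^2 = 268.5957
d = 268.5957 / (2 * 0.96)
d = 268.5957 / 1.92
d = 139.9 m

139.9


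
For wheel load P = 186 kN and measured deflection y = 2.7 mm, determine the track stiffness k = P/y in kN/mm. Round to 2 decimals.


Track stiffness k = P / y
k = 186 / 2.7
k = 68.89 kN/mm

68.89


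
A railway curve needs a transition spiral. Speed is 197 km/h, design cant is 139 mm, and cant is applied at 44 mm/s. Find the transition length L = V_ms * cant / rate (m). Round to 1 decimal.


Convert speed: V = 197 / 3.6 = 54.7222 m/s
L = 54.7222 * 139 / 44
L = 7606.3889 / 44
L = 172.9 m

172.9


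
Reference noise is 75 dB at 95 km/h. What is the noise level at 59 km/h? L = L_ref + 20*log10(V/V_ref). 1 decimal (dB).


V/V_ref = 59 / 95 = 0.621053
log10(0.621053) = -0.206872
20 * -0.206872 = -4.1374
L = 75 + -4.1374 = 70.9 dB

70.9


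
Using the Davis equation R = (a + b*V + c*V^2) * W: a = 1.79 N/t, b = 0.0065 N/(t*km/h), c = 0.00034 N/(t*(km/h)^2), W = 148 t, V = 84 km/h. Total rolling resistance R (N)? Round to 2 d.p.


b*V = 0.0065 * 84 = 0.546
c*V^2 = 0.00034 * 7056 = 2.39904
R_per_t = 1.79 + 0.546 + 2.39904 = 4.73504 N/t
R_total = 4.73504 * 148 = 700.79 N

700.79


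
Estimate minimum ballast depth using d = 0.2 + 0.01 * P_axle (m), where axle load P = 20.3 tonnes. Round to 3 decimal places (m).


d = 0.2 + 0.01 * 20.3
d = 0.2 + 0.203
d = 0.403 m

0.403


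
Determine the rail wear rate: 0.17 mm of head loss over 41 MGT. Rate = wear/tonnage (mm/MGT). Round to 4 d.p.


Wear rate = total wear / cumulative tonnage
Rate = 0.17 / 41
Rate = 0.0041 mm/MGT

0.0041


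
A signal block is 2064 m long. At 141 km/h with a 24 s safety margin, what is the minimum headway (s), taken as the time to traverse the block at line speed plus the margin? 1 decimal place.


V = 141 / 3.6 = 39.1667 m/s
Block traversal time = 2064 / 39.1667 = 52.6979 s
Headway = 52.6979 + 24
Headway = 76.7 s

76.7


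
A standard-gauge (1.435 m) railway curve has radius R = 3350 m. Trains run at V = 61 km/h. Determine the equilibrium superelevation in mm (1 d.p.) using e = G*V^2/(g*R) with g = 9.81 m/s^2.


Convert speed: V = 61 / 3.6 = 16.9444 m/s
Apply formula: e = 1.435 * 16.9444^2 / (9.81 * 3350)
e = 1.435 * 287.1142 / 32863.5
e = 0.012537 m = 12.5 mm

12.5


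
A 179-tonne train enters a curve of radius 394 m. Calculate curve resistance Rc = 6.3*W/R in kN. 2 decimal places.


Rc = 6.3 * W / R
Rc = 6.3 * 179 / 394
Rc = 1127.7 / 394
Rc = 2.86 kN

2.86


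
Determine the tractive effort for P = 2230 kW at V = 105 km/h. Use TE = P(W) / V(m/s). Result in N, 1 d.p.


Convert: P = 2230 kW = 2230000 W
V = 105 / 3.6 = 29.1667 m/s
TE = 2230000 / 29.1667
TE = 76457.1 N

76457.1


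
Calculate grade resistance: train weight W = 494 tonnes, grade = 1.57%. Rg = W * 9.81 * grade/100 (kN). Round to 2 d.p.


Rg = W * 9.81 * grade / 100
Rg = 494 * 9.81 * 1.57 / 100
Rg = 4846.14 * 0.0157
Rg = 76.08 kN

76.08


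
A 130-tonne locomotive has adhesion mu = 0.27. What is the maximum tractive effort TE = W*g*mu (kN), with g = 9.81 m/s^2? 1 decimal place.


TE_max = W * g * mu
TE_max = 130 * 9.81 * 0.27
TE_max = 1275.3 * 0.27
TE_max = 344.3 kN

344.3


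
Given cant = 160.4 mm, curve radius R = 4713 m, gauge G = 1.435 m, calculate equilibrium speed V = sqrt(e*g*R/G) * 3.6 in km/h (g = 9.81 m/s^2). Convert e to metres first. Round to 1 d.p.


Convert cant: e = 160.4 mm = 0.1604 m
V_ms = sqrt(0.1604 * 9.81 * 4713 / 1.435)
V_ms = sqrt(5167.957221) = 71.8885 m/s
V = 71.8885 * 3.6 = 258.8 km/h

258.8


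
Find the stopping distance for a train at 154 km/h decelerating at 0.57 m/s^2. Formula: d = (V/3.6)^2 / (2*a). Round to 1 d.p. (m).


Convert speed: V = 154 / 3.6 = 42.7778 m/s
V^2 = 1829.9383
d = 1829.9383 / (2 * 0.57)
d = 1829.9383 / 1.14
d = 1605.2 m

1605.2


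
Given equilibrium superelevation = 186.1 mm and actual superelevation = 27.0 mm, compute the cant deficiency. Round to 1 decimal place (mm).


Cant deficiency = equilibrium cant - actual cant
CD = 186.1 - 27.0
CD = 159.1 mm

159.1


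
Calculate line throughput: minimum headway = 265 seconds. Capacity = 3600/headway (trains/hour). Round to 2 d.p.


Capacity = 3600 / headway
Capacity = 3600 / 265
Capacity = 13.58 trains/hour

13.58


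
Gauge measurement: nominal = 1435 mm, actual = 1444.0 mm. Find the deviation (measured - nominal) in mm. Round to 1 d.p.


Deviation = measured - nominal
Deviation = 1444.0 - 1435
Deviation = 9.0 mm

9.0


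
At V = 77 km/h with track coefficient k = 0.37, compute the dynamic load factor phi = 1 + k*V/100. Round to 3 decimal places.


phi = 1 + k * V / 100
phi = 1 + 0.37 * 77 / 100
phi = 1 + 0.2849
phi = 1.285

1.285


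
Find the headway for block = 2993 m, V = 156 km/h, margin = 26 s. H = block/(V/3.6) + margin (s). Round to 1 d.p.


V = 156 / 3.6 = 43.3333 m/s
Block traversal time = 2993 / 43.3333 = 69.0692 s
Headway = 69.0692 + 26
Headway = 95.1 s

95.1


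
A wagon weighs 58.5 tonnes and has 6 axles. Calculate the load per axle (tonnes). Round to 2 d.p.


Load per axle = total weight / number of axles
Load = 58.5 / 6
Load = 9.75 tonnes

9.75


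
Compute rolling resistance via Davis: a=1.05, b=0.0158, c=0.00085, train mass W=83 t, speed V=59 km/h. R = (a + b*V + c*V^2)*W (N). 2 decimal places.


b*V = 0.0158 * 59 = 0.9322
c*V^2 = 0.00085 * 3481 = 2.95885
R_per_t = 1.05 + 0.9322 + 2.95885 = 4.94105 N/t
R_total = 4.94105 * 83 = 410.11 N

410.11


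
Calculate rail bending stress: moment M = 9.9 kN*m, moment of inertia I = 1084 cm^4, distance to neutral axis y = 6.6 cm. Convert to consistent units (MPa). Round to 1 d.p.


Convert units:
M = 9.9 kN*m = 9900000 N*mm
y = 6.6 cm = 66 mm
I = 1084 cm^4 = 10840000 mm^4
sigma = 9900000 * 66 / 10840000
sigma = 60.3 MPa

60.3


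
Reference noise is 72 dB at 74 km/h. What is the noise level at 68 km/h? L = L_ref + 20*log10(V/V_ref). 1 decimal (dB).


V/V_ref = 68 / 74 = 0.918919
log10(0.918919) = -0.036723
20 * -0.036723 = -0.7345
L = 72 + -0.7345 = 71.3 dB

71.3


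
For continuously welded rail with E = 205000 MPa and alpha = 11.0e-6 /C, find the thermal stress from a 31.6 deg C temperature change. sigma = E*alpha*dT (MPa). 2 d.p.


sigma = E * alpha * dT
sigma = 205000 * 11.0e-6 * 31.6
sigma = 2.255 * 31.6
sigma = 71.26 MPa

71.26


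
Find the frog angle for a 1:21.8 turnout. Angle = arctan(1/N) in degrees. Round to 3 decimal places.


1/N = 1/21.8 = 0.045872
angle = arctan(0.045872) = 0.045839 rad
angle = 0.045839 * 180/pi = 2.626 degrees

2.626


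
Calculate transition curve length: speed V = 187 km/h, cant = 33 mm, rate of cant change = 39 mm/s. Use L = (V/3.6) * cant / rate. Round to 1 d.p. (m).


Convert speed: V = 187 / 3.6 = 51.9444 m/s
L = 51.9444 * 33 / 39
L = 1714.1667 / 39
L = 44.0 m

44.0


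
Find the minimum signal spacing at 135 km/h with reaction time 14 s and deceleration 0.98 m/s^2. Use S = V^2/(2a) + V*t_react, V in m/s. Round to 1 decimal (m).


V = 135 / 3.6 = 37.5 m/s
Braking distance = 37.5^2 / (2*0.98) = 717.4745 m
Sighting distance = 37.5 * 14 = 525.0 m
S = 717.4745 + 525.0 = 1242.5 m

1242.5


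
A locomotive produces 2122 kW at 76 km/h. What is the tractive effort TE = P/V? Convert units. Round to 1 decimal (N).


Convert: P = 2122 kW = 2122000 W
V = 76 / 3.6 = 21.1111 m/s
TE = 2122000 / 21.1111
TE = 100515.8 N

100515.8


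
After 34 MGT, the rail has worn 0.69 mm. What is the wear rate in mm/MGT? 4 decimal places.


Wear rate = total wear / cumulative tonnage
Rate = 0.69 / 34
Rate = 0.0203 mm/MGT

0.0203


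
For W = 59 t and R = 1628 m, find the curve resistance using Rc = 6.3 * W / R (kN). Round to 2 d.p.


Rc = 6.3 * W / R
Rc = 6.3 * 59 / 1628
Rc = 371.7 / 1628
Rc = 0.23 kN

0.23


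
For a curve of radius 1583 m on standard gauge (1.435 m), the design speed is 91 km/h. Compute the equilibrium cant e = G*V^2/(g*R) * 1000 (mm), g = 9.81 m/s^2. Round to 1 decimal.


Convert speed: V = 91 / 3.6 = 25.2778 m/s
Apply formula: e = 1.435 * 25.2778^2 / (9.81 * 1583)
e = 1.435 * 638.966 / 15529.23
e = 0.059045 m = 59.0 mm

59.0


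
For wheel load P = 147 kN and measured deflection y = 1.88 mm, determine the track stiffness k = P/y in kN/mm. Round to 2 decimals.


Track stiffness k = P / y
k = 147 / 1.88
k = 78.19 kN/mm

78.19


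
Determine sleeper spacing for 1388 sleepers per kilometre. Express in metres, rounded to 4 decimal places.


Spacing = 1000 m / number of sleepers
Spacing = 1000 / 1388
Spacing = 0.7205 m

0.7205


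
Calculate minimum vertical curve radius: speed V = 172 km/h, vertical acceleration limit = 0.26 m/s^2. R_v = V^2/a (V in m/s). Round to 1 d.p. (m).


Convert speed: V = 172 / 3.6 = 47.7778 m/s
V^2 = 2282.716 m^2/s^2
R_v = 2282.716 / 0.26
R_v = 8779.7 m

8779.7


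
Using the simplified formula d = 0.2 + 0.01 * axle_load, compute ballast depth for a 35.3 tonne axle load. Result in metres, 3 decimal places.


d = 0.2 + 0.01 * 35.3
d = 0.2 + 0.353
d = 0.553 m

0.553


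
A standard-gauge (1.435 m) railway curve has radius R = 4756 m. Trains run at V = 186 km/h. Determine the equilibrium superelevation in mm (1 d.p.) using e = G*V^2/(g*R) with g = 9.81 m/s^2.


Convert speed: V = 186 / 3.6 = 51.6667 m/s
Apply formula: e = 1.435 * 51.6667^2 / (9.81 * 4756)
e = 1.435 * 2669.4444 / 46656.36
e = 0.082104 m = 82.1 mm

82.1


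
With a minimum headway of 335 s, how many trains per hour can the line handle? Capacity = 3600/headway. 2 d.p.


Capacity = 3600 / headway
Capacity = 3600 / 335
Capacity = 10.75 trains/hour

10.75


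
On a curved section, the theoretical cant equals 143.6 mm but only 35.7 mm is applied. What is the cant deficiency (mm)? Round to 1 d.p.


Cant deficiency = equilibrium cant - actual cant
CD = 143.6 - 35.7
CD = 107.9 mm

107.9


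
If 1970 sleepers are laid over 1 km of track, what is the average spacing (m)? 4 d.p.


Spacing = 1000 m / number of sleepers
Spacing = 1000 / 1970
Spacing = 0.5076 m

0.5076


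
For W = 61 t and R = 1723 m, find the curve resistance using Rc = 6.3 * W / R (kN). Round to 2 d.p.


Rc = 6.3 * W / R
Rc = 6.3 * 61 / 1723
Rc = 384.3 / 1723
Rc = 0.22 kN

0.22


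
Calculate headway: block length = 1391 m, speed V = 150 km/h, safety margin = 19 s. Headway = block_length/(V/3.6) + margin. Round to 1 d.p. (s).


V = 150 / 3.6 = 41.6667 m/s
Block traversal time = 1391 / 41.6667 = 33.384 s
Headway = 33.384 + 19
Headway = 52.4 s

52.4


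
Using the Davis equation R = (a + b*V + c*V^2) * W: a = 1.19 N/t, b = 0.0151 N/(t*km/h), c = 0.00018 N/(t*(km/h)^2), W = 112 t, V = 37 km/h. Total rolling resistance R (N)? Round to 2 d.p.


b*V = 0.0151 * 37 = 0.5587
c*V^2 = 0.00018 * 1369 = 0.24642
R_per_t = 1.19 + 0.5587 + 0.24642 = 1.99512 N/t
R_total = 1.99512 * 112 = 223.45 N

223.45


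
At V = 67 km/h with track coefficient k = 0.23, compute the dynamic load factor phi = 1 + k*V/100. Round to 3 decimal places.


phi = 1 + k * V / 100
phi = 1 + 0.23 * 67 / 100
phi = 1 + 0.1541
phi = 1.154

1.154


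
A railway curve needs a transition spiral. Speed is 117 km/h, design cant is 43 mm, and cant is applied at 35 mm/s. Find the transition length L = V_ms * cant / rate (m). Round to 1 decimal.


Convert speed: V = 117 / 3.6 = 32.5 m/s
L = 32.5 * 43 / 35
L = 1397.5 / 35
L = 39.9 m

39.9


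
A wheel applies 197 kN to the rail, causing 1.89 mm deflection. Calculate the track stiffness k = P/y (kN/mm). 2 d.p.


Track stiffness k = P / y
k = 197 / 1.89
k = 104.23 kN/mm

104.23


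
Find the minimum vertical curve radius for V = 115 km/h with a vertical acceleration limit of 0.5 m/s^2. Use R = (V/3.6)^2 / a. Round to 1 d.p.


Convert speed: V = 115 / 3.6 = 31.9444 m/s
V^2 = 1020.4475 m^2/s^2
R_v = 1020.4475 / 0.5
R_v = 2040.9 m

2040.9


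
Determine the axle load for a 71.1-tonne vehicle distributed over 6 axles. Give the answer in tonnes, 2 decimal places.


Load per axle = total weight / number of axles
Load = 71.1 / 6
Load = 11.85 tonnes

11.85


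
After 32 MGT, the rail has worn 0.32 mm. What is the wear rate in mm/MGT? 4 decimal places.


Wear rate = total wear / cumulative tonnage
Rate = 0.32 / 32
Rate = 0.0100 mm/MGT

0.0100


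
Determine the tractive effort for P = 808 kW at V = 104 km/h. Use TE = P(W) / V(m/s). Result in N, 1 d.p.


Convert: P = 808 kW = 808000 W
V = 104 / 3.6 = 28.8889 m/s
TE = 808000 / 28.8889
TE = 27969.2 N

27969.2


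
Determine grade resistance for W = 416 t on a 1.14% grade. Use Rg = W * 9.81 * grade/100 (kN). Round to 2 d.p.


Rg = W * 9.81 * grade / 100
Rg = 416 * 9.81 * 1.14 / 100
Rg = 4080.96 * 0.0114
Rg = 46.52 kN

46.52


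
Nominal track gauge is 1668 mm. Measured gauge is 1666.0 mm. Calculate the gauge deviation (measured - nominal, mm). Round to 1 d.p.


Deviation = measured - nominal
Deviation = 1666.0 - 1668
Deviation = -2.0 mm

-2.0


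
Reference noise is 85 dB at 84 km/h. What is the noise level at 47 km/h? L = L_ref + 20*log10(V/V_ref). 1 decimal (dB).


V/V_ref = 47 / 84 = 0.559524
log10(0.559524) = -0.252181
20 * -0.252181 = -5.0436
L = 85 + -5.0436 = 80.0 dB

80.0


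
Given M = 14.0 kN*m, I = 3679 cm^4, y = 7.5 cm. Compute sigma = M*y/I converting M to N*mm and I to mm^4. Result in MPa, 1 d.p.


Convert units:
M = 14.0 kN*m = 14000000 N*mm
y = 7.5 cm = 75 mm
I = 3679 cm^4 = 36790000 mm^4
sigma = 14000000 * 75 / 36790000
sigma = 28.5 MPa

28.5


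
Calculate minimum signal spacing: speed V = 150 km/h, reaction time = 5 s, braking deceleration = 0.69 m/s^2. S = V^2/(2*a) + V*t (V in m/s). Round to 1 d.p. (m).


V = 150 / 3.6 = 41.6667 m/s
Braking distance = 41.6667^2 / (2*0.69) = 1258.0515 m
Sighting distance = 41.6667 * 5 = 208.3333 m
S = 1258.0515 + 208.3333 = 1466.4 m

1466.4


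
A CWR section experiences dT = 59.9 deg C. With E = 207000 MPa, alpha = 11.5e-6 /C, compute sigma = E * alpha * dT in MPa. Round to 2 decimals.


sigma = E * alpha * dT
sigma = 207000 * 11.5e-6 * 59.9
sigma = 2.3805 * 59.9
sigma = 142.59 MPa

142.59


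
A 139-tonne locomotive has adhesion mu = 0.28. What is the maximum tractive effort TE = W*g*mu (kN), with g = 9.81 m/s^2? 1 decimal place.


TE_max = W * g * mu
TE_max = 139 * 9.81 * 0.28
TE_max = 1363.59 * 0.28
TE_max = 381.8 kN

381.8


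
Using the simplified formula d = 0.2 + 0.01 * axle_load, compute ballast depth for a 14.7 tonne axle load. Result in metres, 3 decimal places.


d = 0.2 + 0.01 * 14.7
d = 0.2 + 0.147
d = 0.347 m

0.347


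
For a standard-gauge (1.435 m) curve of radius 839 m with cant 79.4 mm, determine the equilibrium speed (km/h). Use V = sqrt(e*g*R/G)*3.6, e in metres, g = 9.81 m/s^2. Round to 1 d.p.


Convert cant: e = 79.4 mm = 0.0794 m
V_ms = sqrt(0.0794 * 9.81 * 839 / 1.435)
V_ms = sqrt(455.406861) = 21.3403 m/s
V = 21.3403 * 3.6 = 76.8 km/h

76.8


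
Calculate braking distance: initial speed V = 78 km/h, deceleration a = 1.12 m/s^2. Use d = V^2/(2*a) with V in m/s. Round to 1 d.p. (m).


Convert speed: V = 78 / 3.6 = 21.6667 m/s
V^2 = 469.4444
d = 469.4444 / (2 * 1.12)
d = 469.4444 / 2.24
d = 209.6 m

209.6


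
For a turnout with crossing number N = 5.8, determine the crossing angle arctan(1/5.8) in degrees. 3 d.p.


1/N = 1/5.8 = 0.172414
angle = arctan(0.172414) = 0.170735 rad
angle = 0.170735 * 180/pi = 9.782 degrees

9.782


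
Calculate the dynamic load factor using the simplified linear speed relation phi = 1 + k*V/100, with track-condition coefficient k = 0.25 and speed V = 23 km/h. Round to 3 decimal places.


phi = 1 + k * V / 100
phi = 1 + 0.25 * 23 / 100
phi = 1 + 0.0575
phi = 1.058

1.058


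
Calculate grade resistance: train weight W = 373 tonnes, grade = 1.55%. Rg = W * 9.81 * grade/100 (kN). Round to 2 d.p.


Rg = W * 9.81 * grade / 100
Rg = 373 * 9.81 * 1.55 / 100
Rg = 3659.13 * 0.0155
Rg = 56.72 kN

56.72


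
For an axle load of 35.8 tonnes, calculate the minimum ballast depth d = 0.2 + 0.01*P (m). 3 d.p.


d = 0.2 + 0.01 * 35.8
d = 0.2 + 0.358
d = 0.558 m

0.558


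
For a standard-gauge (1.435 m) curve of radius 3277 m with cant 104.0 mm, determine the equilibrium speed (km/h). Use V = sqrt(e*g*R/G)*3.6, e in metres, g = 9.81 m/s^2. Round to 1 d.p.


Convert cant: e = 104.0 mm = 0.1040 m
V_ms = sqrt(0.1040 * 9.81 * 3277 / 1.435)
V_ms = sqrt(2329.844237) = 48.2685 m/s
V = 48.2685 * 3.6 = 173.8 km/h

173.8


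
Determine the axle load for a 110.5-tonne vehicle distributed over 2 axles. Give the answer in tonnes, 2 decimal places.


Load per axle = total weight / number of axles
Load = 110.5 / 2
Load = 55.25 tonnes

55.25


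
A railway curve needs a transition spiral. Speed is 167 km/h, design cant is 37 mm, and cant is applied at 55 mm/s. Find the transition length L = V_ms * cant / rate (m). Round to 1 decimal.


Convert speed: V = 167 / 3.6 = 46.3889 m/s
L = 46.3889 * 37 / 55
L = 1716.3889 / 55
L = 31.2 m

31.2


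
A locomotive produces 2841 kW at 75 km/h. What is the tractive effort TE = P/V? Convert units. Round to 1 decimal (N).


Convert: P = 2841 kW = 2841000 W
V = 75 / 3.6 = 20.8333 m/s
TE = 2841000 / 20.8333
TE = 136368.0 N

136368.0


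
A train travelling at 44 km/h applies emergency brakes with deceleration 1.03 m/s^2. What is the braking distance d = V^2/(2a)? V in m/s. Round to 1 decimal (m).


Convert speed: V = 44 / 3.6 = 12.2222 m/s
V^2 = 149.3827
d = 149.3827 / (2 * 1.03)
d = 149.3827 / 2.06
d = 72.5 m

72.5


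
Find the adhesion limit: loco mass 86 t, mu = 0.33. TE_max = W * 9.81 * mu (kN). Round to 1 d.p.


TE_max = W * g * mu
TE_max = 86 * 9.81 * 0.33
TE_max = 843.66 * 0.33
TE_max = 278.4 kN

278.4


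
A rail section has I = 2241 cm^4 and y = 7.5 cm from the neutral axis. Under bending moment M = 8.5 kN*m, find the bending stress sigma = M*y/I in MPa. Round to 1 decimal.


Convert units:
M = 8.5 kN*m = 8500000 N*mm
y = 7.5 cm = 75 mm
I = 2241 cm^4 = 22410000 mm^4
sigma = 8500000 * 75 / 22410000
sigma = 28.4 MPa

28.4


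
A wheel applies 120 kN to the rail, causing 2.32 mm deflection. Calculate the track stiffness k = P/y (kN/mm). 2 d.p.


Track stiffness k = P / y
k = 120 / 2.32
k = 51.72 kN/mm

51.72


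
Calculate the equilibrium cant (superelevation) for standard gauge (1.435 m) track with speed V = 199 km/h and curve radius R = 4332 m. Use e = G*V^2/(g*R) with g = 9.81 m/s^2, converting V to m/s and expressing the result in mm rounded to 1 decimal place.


Convert speed: V = 199 / 3.6 = 55.2778 m/s
Apply formula: e = 1.435 * 55.2778^2 / (9.81 * 4332)
e = 1.435 * 3055.6327 / 42496.92
e = 0.10318 m = 103.2 mm

103.2


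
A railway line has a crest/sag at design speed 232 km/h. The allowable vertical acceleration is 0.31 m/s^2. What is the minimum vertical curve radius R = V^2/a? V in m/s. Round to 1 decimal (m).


Convert speed: V = 232 / 3.6 = 64.4444 m/s
V^2 = 4153.0864 m^2/s^2
R_v = 4153.0864 / 0.31
R_v = 13397.1 m

13397.1


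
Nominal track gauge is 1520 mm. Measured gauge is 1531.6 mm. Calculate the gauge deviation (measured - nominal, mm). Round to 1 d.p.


Deviation = measured - nominal
Deviation = 1531.6 - 1520
Deviation = 11.6 mm

11.6


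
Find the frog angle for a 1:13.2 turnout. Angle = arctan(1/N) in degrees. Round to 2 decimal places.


1/N = 1/13.2 = 0.075758
angle = arctan(0.075758) = 0.075613 rad
angle = 0.075613 * 180/pi = 4.33 degrees

4.33


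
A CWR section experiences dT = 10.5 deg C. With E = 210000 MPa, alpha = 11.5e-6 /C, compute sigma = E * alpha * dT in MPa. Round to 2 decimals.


sigma = E * alpha * dT
sigma = 210000 * 11.5e-6 * 10.5
sigma = 2.415 * 10.5
sigma = 25.36 MPa

25.36


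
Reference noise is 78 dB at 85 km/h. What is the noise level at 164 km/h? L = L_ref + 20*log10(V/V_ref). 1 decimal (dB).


V/V_ref = 164 / 85 = 1.929412
log10(1.929412) = 0.285425
20 * 0.285425 = 5.7085
L = 78 + 5.7085 = 83.7 dB

83.7


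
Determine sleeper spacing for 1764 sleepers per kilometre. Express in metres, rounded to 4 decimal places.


Spacing = 1000 m / number of sleepers
Spacing = 1000 / 1764
Spacing = 0.5669 m

0.5669


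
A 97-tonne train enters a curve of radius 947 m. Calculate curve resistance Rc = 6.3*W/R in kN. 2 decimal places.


Rc = 6.3 * W / R
Rc = 6.3 * 97 / 947
Rc = 611.1 / 947
Rc = 0.65 kN

0.65


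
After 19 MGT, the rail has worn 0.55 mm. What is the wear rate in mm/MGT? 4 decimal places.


Wear rate = total wear / cumulative tonnage
Rate = 0.55 / 19
Rate = 0.0289 mm/MGT

0.0289


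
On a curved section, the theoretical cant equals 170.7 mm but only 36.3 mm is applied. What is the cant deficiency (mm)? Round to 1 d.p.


Cant deficiency = equilibrium cant - actual cant
CD = 170.7 - 36.3
CD = 134.4 mm

134.4


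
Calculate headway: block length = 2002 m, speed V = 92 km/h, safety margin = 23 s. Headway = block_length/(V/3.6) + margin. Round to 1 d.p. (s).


V = 92 / 3.6 = 25.5556 m/s
Block traversal time = 2002 / 25.5556 = 78.3391 s
Headway = 78.3391 + 23
Headway = 101.3 s

101.3


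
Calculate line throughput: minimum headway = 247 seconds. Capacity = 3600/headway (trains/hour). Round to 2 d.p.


Capacity = 3600 / headway
Capacity = 3600 / 247
Capacity = 14.57 trains/hour

14.57


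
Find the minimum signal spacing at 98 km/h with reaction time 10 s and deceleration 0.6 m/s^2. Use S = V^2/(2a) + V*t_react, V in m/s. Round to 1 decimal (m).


V = 98 / 3.6 = 27.2222 m/s
Braking distance = 27.2222^2 / (2*0.6) = 617.5412 m
Sighting distance = 27.2222 * 10 = 272.2222 m
S = 617.5412 + 272.2222 = 889.8 m

889.8


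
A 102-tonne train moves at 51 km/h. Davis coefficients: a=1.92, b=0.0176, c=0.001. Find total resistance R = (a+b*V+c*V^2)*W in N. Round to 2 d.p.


b*V = 0.0176 * 51 = 0.8976
c*V^2 = 0.001 * 2601 = 2.601
R_per_t = 1.92 + 0.8976 + 2.601 = 5.4186 N/t
R_total = 5.4186 * 102 = 552.70 N

552.70


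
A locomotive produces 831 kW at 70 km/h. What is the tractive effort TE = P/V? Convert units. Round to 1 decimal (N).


Convert: P = 831 kW = 831000 W
V = 70 / 3.6 = 19.4444 m/s
TE = 831000 / 19.4444
TE = 42737.1 N

42737.1


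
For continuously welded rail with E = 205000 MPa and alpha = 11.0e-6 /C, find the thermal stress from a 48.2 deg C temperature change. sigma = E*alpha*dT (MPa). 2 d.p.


sigma = E * alpha * dT
sigma = 205000 * 11.0e-6 * 48.2
sigma = 2.255 * 48.2
sigma = 108.69 MPa

108.69


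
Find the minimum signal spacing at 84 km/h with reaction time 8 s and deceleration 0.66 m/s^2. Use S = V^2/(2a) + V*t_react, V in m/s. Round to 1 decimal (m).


V = 84 / 3.6 = 23.3333 m/s
Braking distance = 23.3333^2 / (2*0.66) = 412.4579 m
Sighting distance = 23.3333 * 8 = 186.6667 m
S = 412.4579 + 186.6667 = 599.1 m

599.1


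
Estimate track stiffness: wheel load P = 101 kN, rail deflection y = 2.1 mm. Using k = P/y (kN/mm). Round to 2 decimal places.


Track stiffness k = P / y
k = 101 / 2.1
k = 48.10 kN/mm

48.10


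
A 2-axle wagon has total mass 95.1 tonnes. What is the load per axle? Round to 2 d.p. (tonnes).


Load per axle = total weight / number of axles
Load = 95.1 / 2
Load = 47.55 tonnes

47.55


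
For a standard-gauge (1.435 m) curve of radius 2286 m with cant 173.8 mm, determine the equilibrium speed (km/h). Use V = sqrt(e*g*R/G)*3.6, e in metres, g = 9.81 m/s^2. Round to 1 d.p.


Convert cant: e = 173.8 mm = 0.1738 m
V_ms = sqrt(0.1738 * 9.81 * 2286 / 1.435)
V_ms = sqrt(2716.08342) = 52.1161 m/s
V = 52.1161 * 3.6 = 187.6 km/h

187.6


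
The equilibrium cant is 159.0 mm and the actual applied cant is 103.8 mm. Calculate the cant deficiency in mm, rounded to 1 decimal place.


Cant deficiency = equilibrium cant - actual cant
CD = 159.0 - 103.8
CD = 55.2 mm

55.2


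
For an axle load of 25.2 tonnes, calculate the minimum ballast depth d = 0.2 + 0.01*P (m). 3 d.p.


d = 0.2 + 0.01 * 25.2
d = 0.2 + 0.252
d = 0.452 m

0.452


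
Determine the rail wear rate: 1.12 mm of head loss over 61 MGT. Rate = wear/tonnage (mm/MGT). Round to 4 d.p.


Wear rate = total wear / cumulative tonnage
Rate = 1.12 / 61
Rate = 0.0184 mm/MGT

0.0184


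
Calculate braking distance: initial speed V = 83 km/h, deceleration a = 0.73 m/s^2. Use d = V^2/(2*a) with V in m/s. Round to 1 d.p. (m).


Convert speed: V = 83 / 3.6 = 23.0556 m/s
V^2 = 531.5586
d = 531.5586 / (2 * 0.73)
d = 531.5586 / 1.46
d = 364.1 m

364.1


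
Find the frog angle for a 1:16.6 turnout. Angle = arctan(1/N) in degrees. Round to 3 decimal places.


1/N = 1/16.6 = 0.060241
angle = arctan(0.060241) = 0.060168 rad
angle = 0.060168 * 180/pi = 3.447 degrees

3.447


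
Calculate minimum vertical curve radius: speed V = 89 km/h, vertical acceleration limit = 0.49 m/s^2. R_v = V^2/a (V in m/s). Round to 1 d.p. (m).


Convert speed: V = 89 / 3.6 = 24.7222 m/s
V^2 = 611.1883 m^2/s^2
R_v = 611.1883 / 0.49
R_v = 1247.3 m

1247.3


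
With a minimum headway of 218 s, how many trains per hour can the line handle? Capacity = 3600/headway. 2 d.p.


Capacity = 3600 / headway
Capacity = 3600 / 218
Capacity = 16.51 trains/hour

16.51


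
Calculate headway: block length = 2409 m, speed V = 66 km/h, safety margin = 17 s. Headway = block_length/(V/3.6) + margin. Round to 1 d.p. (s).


V = 66 / 3.6 = 18.3333 m/s
Block traversal time = 2409 / 18.3333 = 131.4 s
Headway = 131.4 + 17
Headway = 148.4 s

148.4


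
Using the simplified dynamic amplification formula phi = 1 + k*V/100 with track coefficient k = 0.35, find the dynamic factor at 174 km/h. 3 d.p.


phi = 1 + k * V / 100
phi = 1 + 0.35 * 174 / 100
phi = 1 + 0.609
phi = 1.609

1.609


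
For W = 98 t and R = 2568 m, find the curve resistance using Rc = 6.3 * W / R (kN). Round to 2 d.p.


Rc = 6.3 * W / R
Rc = 6.3 * 98 / 2568
Rc = 617.4 / 2568
Rc = 0.24 kN

0.24


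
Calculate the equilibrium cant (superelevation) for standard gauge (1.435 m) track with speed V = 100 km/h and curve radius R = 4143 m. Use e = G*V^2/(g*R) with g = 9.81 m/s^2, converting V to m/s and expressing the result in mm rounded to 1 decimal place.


Convert speed: V = 100 / 3.6 = 27.7778 m/s
Apply formula: e = 1.435 * 27.7778^2 / (9.81 * 4143)
e = 1.435 * 771.6049 / 40642.83
e = 0.027244 m = 27.2 mm

27.2


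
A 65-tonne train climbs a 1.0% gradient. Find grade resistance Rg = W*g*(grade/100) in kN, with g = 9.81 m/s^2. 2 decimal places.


Rg = W * 9.81 * grade / 100
Rg = 65 * 9.81 * 1.0 / 100
Rg = 637.65 * 0.01
Rg = 6.38 kN

6.38


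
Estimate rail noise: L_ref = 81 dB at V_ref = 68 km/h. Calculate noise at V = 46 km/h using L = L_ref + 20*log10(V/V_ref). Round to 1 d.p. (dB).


V/V_ref = 46 / 68 = 0.676471
log10(0.676471) = -0.169751
20 * -0.169751 = -3.395
L = 81 + -3.395 = 77.6 dB

77.6


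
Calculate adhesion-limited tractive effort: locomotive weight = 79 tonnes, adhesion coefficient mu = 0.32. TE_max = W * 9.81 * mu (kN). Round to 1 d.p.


TE_max = W * g * mu
TE_max = 79 * 9.81 * 0.32
TE_max = 774.99 * 0.32
TE_max = 248.0 kN

248.0


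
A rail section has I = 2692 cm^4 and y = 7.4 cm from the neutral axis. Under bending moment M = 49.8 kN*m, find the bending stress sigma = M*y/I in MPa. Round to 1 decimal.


Convert units:
M = 49.8 kN*m = 49800000 N*mm
y = 7.4 cm = 74 mm
I = 2692 cm^4 = 26920000 mm^4
sigma = 49800000 * 74 / 26920000
sigma = 136.9 MPa

136.9


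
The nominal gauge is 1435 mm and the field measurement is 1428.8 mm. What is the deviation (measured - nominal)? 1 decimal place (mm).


Deviation = measured - nominal
Deviation = 1428.8 - 1435
Deviation = -6.2 mm

-6.2


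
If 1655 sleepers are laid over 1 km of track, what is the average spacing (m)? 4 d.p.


Spacing = 1000 m / number of sleepers
Spacing = 1000 / 1655
Spacing = 0.6042 m

0.6042


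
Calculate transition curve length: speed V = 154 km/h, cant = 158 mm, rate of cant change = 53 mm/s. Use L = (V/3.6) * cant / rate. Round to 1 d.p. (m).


Convert speed: V = 154 / 3.6 = 42.7778 m/s
L = 42.7778 * 158 / 53
L = 6758.8889 / 53
L = 127.5 m

127.5


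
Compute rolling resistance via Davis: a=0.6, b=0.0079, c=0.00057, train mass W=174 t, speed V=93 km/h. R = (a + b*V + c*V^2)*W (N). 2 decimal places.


b*V = 0.0079 * 93 = 0.7347
c*V^2 = 0.00057 * 8649 = 4.92993
R_per_t = 0.6 + 0.7347 + 4.92993 = 6.26463 N/t
R_total = 6.26463 * 174 = 1090.05 N

1090.05


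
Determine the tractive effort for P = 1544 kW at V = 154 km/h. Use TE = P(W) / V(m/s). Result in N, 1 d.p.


Convert: P = 1544 kW = 1544000 W
V = 154 / 3.6 = 42.7778 m/s
TE = 1544000 / 42.7778
TE = 36093.5 N

36093.5


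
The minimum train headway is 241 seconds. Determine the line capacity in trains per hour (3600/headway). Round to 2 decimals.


Capacity = 3600 / headway
Capacity = 3600 / 241
Capacity = 14.94 trains/hour

14.94


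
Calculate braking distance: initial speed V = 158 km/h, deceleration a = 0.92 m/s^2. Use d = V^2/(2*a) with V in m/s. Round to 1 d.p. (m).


Convert speed: V = 158 / 3.6 = 43.8889 m/s
V^2 = 1926.2346
d = 1926.2346 / (2 * 0.92)
d = 1926.2346 / 1.84
d = 1046.9 m

1046.9


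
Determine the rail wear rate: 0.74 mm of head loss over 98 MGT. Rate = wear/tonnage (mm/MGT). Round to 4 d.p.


Wear rate = total wear / cumulative tonnage
Rate = 0.74 / 98
Rate = 0.0076 mm/MGT

0.0076


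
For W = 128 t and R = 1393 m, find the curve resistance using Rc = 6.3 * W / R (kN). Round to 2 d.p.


Rc = 6.3 * W / R
Rc = 6.3 * 128 / 1393
Rc = 806.4 / 1393
Rc = 0.58 kN

0.58


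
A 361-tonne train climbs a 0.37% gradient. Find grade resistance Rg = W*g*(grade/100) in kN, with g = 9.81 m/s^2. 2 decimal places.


Rg = W * 9.81 * grade / 100
Rg = 361 * 9.81 * 0.37 / 100
Rg = 3541.41 * 0.0037
Rg = 13.10 kN

13.10


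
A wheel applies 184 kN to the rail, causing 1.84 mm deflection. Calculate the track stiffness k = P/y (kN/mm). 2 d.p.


Track stiffness k = P / y
k = 184 / 1.84
k = 100.00 kN/mm

100.00


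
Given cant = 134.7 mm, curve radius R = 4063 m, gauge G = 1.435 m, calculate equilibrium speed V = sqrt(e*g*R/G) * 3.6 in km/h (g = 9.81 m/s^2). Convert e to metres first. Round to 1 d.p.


Convert cant: e = 134.7 mm = 0.1347 m
V_ms = sqrt(0.1347 * 9.81 * 4063 / 1.435)
V_ms = sqrt(3741.37745) = 61.1668 m/s
V = 61.1668 * 3.6 = 220.2 km/h

220.2
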